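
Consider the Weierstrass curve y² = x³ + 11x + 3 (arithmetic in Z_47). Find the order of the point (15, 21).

4

2P: tangent at (15, 21): λ = (3·15² + 11)/(2·21) ≡ 28/42. 42⁻¹ ≡ 28 (mod 47), so λ ≡ 28·28 ≡ 32.
  x = λ² - 15 - 15 = 1024 - 30 ≡ 7; y = λ·(15 - 7) - 21 ≡ 0. → (7, 0)
3P: (7, 0) + (15, 21). λ = (21 - 0)/(15 - 7) ≡ 21/8 mod 47. 8⁻¹ ≡ 6 (mod 47), so λ ≡ 32.
  x = λ² - 7 - 15 = 1024 - 22 ≡ 15; y = λ·(7 - 15) - 0 ≡ 26. → (15, 26)
4P: (15, 26) + (15, 21): same x and y₁ ≡ -y₂, so the sum is ∞.
4P = ∞, so the order is 4.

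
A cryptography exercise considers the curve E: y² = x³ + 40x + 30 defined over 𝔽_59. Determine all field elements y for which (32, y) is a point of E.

25, 34

x³ + 40x + 30 = 34078 ≡ 35 (mod 59).
Square roots of 35 mod 59: 25 and 34 (since 25² = 625 ≡ 35).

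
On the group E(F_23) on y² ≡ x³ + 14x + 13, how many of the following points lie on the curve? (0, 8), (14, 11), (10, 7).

(0, 8): 8² ≡ 18, rhs ≡ 13 → off.
(14, 11): 11² ≡ 6, rhs ≡ 9 → off.
(10, 7): 7² ≡ 3, rhs ≡ 3 → on.

1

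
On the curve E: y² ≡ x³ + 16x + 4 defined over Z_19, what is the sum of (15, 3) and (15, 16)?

O

The two points share x = 15 and their y-coordinates satisfy 3 + 16 ≡ 0 (mod 19), so they are inverses. Their sum is the point at infinity.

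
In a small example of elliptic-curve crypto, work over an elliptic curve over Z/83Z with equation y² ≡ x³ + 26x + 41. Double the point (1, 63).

(49, 5)

tangent at (1, 63): λ = (3·1² + 26)/(2·63) ≡ 29/43. 43⁻¹ ≡ 56 (mod 83) since 43·56 = 2408 ≡ 1, so λ ≡ 29·56 ≡ 47.
  x = λ² - 1 - 1 = 2209 - 2 ≡ 49; y = λ·(1 - 49) - 63 ≡ 5. → (49, 5)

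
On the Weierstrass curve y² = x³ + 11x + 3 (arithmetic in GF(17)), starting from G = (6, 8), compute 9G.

Repeated addition: build up to 9G.
2G: tangent at (6, 8): λ = (3·6² + 11)/(2·8) ≡ 0/16. 16⁻¹ ≡ 16 (mod 17) since 16·16 = 256 ≡ 1, so λ ≡ 0·16 ≡ 0.
  x = λ² - 6 - 6 = 0 - 12 ≡ 5; y = λ·(6 - 5) - 8 ≡ 9. → (5, 9)
3G: (5, 9) + (6, 8). λ = (8 - 9)/(6 - 5) ≡ 16/1 mod 17. 1⁻¹ ≡ 1 (mod 17), so λ ≡ 16.
  x = λ² - 5 - 6 = 256 - 11 ≡ 7; y = λ·(5 - 7) - 9 ≡ 10. → (7, 10)
4G: (7, 10) + (6, 8). λ = (8 - 10)/(6 - 7) ≡ 15/16 mod 17. 16⁻¹ ≡ 16 (mod 17) since 16·16 = 256 ≡ 1, so λ ≡ 2.
  x = λ² - 7 - 6 = 4 - 13 ≡ 8; y = λ·(7 - 8) - 10 ≡ 5. → (8, 5)
5G: (8, 5) + (6, 8). λ = (8 - 5)/(6 - 8) ≡ 3/15 mod 17. 15⁻¹ ≡ 8 (mod 17) since 15·8 = 120 ≡ 1, so λ ≡ 7.
  x = λ² - 8 - 6 = 49 - 14 ≡ 1; y = λ·(8 - 1) - 5 ≡ 10. → (1, 10)
6G: (1, 10) + (6, 8). λ = (8 - 10)/(6 - 1) ≡ 15/5 mod 17. 5⁻¹ ≡ 7 (mod 17) since 5·7 = 35 ≡ 1, so λ ≡ 3.
  x = λ² - 1 - 6 = 9 - 7 ≡ 2; y = λ·(1 - 2) - 10 ≡ 4. → (2, 4)
7G: (2, 4) + (6, 8). λ = (8 - 4)/(6 - 2) ≡ 4/4 mod 17. 4⁻¹ ≡ 13 (mod 17), so λ ≡ 1.
  x = λ² - 2 - 6 = 1 - 8 ≡ 10; y = λ·(2 - 10) - 4 ≡ 5. → (10, 5)
8G: (10, 5) + (6, 8). λ = (8 - 5)/(6 - 10) ≡ 3/13 mod 17. 13⁻¹ ≡ 4 (mod 17), so λ ≡ 12.
  x = λ² - 10 - 6 = 144 - 16 ≡ 9; y = λ·(10 - 9) - 5 ≡ 7. → (9, 7)
9G: (9, 7) + (6, 8). λ = (8 - 7)/(6 - 9) ≡ 1/14 mod 17. 14⁻¹ ≡ 11 (mod 17) since 14·11 = 154 ≡ 1, so λ ≡ 11.
  x = λ² - 9 - 6 = 121 - 15 ≡ 4; y = λ·(9 - 4) - 7 ≡ 14. → (4, 14)

(4, 14)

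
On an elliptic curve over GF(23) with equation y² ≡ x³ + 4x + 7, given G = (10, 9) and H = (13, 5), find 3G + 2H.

(18, 0)

First 3G:
Repeated addition: build up to 3G.
2G: tangent at (10, 9): λ = (3·10² + 4)/(2·9) ≡ 5/18. 18⁻¹ ≡ 9 (mod 23), so λ ≡ 5·9 ≡ 22.
  x = λ² - 10 - 10 = 484 - 20 ≡ 4; y = λ·(10 - 4) - 9 ≡ 8. → (4, 8)
3G: (4, 8) + (10, 9). λ = (9 - 8)/(10 - 4) ≡ 1/6 mod 23. 6⁻¹ ≡ 4 (mod 23) since 6·4 = 24 ≡ 1, so λ ≡ 4.
  x = λ² - 4 - 10 = 16 - 14 ≡ 2; y = λ·(4 - 2) - 8 ≡ 0. → (2, 0)
3G = (2, 0).
Next 2H:
Repeated addition: build up to 2H.
2H: tangent at (13, 5): λ = (3·13² + 4)/(2·5) ≡ 5/10. 10⁻¹ ≡ 7 (mod 23), so λ ≡ 5·7 ≡ 12.
  x = λ² - 13 - 13 = 144 - 26 ≡ 3; y = λ·(13 - 3) - 5 ≡ 0. → (3, 0)
2H = (3, 0).
Finally 3G + 2H:
(2, 0) + (3, 0). λ = (0 - 0)/(3 - 2) ≡ 0/1 mod 23. 1⁻¹ ≡ 1 (mod 23), so λ ≡ 0.
  x = λ² - 2 - 3 = 0 - 5 ≡ 18; y = λ·(2 - 18) - 0 ≡ 0. → (18, 0)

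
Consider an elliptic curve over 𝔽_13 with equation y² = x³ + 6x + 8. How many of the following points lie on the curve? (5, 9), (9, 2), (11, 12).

1

(5, 9): 9² ≡ 3, rhs ≡ 7 → off.
(9, 2): 2² ≡ 4, rhs ≡ 11 → off.
(11, 12): 12² ≡ 1, rhs ≡ 1 → on.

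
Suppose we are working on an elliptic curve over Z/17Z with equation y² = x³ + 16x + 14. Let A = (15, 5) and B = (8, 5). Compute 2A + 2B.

(8, 12)

First 2A:
Repeated addition: build up to 2A.
2A: tangent at (15, 5): λ = (3·15² + 16)/(2·5) ≡ 11/10. 10⁻¹ ≡ 12 (mod 17) since 10·12 = 120 ≡ 1, so λ ≡ 11·12 ≡ 13.
  x = λ² - 15 - 15 = 169 - 30 ≡ 3; y = λ·(15 - 3) - 5 ≡ 15. → (3, 15)
2A = (3, 15).
Next 2B:
Repeated addition: build up to 2B.
2B: tangent at (8, 5): λ = (3·8² + 16)/(2·5) ≡ 4/10. 10⁻¹ ≡ 12 (mod 17), so λ ≡ 4·12 ≡ 14.
  x = λ² - 8 - 8 = 196 - 16 ≡ 10; y = λ·(8 - 10) - 5 ≡ 1. → (10, 1)
2B = (10, 1).
Finally 2A + 2B:
(3, 15) + (10, 1). λ = (1 - 15)/(10 - 3) ≡ 3/7 mod 17. 7⁻¹ ≡ 5 (mod 17) since 7·5 = 35 ≡ 1, so λ ≡ 15.
  x = λ² - 3 - 10 = 225 - 13 ≡ 8; y = λ·(3 - 8) - 15 ≡ 12. → (8, 12)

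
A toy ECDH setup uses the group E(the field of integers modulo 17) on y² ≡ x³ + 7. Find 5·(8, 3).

Write G = (8, 3).
Double-and-add on 5 = (101)₂. Start with G = (8, 3) for the leading 1-bit.
double: tangent at (8, 3): λ = (3·8² + 0)/(2·3) ≡ 5/6. 6⁻¹ ≡ 3 (mod 17), so λ ≡ 5·3 ≡ 15.
  x = λ² - 8 - 8 = 225 - 16 ≡ 5; y = λ·(8 - 5) - 3 ≡ 8. → (5, 8)
double: tangent at (5, 8): λ = (3·5² + 0)/(2·8) ≡ 7/16. 16⁻¹ ≡ 16 (mod 17), so λ ≡ 7·16 ≡ 10.
  x = λ² - 5 - 5 = 100 - 10 ≡ 5; y = λ·(5 - 5) - 8 ≡ 9. → (5, 9)
add G: (5, 9) + (8, 3). λ = (3 - 9)/(8 - 5) ≡ 11/3 mod 17. 3⁻¹ ≡ 6 (mod 17) since 3·6 = 18 ≡ 1, so λ ≡ 15.
  x = λ² - 5 - 8 = 225 - 13 ≡ 8; y = λ·(5 - 8) - 9 ≡ 14. → (8, 14)

(8, 14)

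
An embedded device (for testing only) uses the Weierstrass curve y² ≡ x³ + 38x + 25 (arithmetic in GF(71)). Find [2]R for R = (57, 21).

tangent at (57, 21): λ = (3·57² + 38)/(2·21) ≡ 58/42. 42⁻¹ ≡ 22 (mod 71), so λ ≡ 58·22 ≡ 69.
  x = λ² - 57 - 57 = 4761 - 114 ≡ 32; y = λ·(57 - 32) - 21 ≡ 0. → (32, 0)

(32, 0)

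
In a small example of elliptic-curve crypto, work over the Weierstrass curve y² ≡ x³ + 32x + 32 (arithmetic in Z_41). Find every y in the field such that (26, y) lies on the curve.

x³ + 32x + 32 = 18440 ≡ 31 (mod 41).
Square roots of 31 mod 41: 20 and 21 (since 20² = 400 ≡ 31).

20, 21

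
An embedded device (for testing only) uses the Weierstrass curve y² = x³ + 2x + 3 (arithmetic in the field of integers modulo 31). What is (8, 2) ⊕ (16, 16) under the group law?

(8, 2) + (16, 16). λ = (16 - 2)/(16 - 8) ≡ 14/8 mod 31. 8⁻¹ ≡ 4 (mod 31), so λ ≡ 25.
  x = λ² - 8 - 16 = 625 - 24 ≡ 12; y = λ·(8 - 12) - 2 ≡ 22. → (12, 22)

(12, 22)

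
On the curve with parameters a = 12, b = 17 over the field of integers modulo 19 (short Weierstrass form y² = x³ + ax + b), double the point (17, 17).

tangent at (17, 17): λ = (3·17² + 12)/(2·17) ≡ 5/15. 15⁻¹ ≡ 14 (mod 19), so λ ≡ 5·14 ≡ 13.
  x = λ² - 17 - 17 = 169 - 34 ≡ 2; y = λ·(17 - 2) - 17 ≡ 7. → (2, 7)

(2, 7)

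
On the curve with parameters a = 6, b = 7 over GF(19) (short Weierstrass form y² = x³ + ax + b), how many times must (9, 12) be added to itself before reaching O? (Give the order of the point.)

8

2P: tangent at (9, 12): λ = (3·9² + 6)/(2·12) ≡ 2/5. 5⁻¹ ≡ 4 (mod 19), so λ ≡ 2·4 ≡ 8.
  x = λ² - 9 - 9 = 64 - 18 ≡ 8; y = λ·(9 - 8) - 12 ≡ 15. → (8, 15)
3P: (8, 15) + (9, 12). λ = (12 - 15)/(9 - 8) ≡ 16/1 mod 19. 1⁻¹ ≡ 1 (mod 19), so λ ≡ 16.
  x = λ² - 8 - 9 = 256 - 17 ≡ 11; y = λ·(8 - 11) - 15 ≡ 13. → (11, 13)
4P: (11, 13) + (9, 12). λ = (12 - 13)/(9 - 11) ≡ 18/17 mod 19. 17⁻¹ ≡ 9 (mod 19) since 17·9 = 153 ≡ 1, so λ ≡ 10.
  x = λ² - 11 - 9 = 100 - 20 ≡ 4; y = λ·(11 - 4) - 13 ≡ 0. → (4, 0)
5P: (4, 0) + (9, 12). λ = (12 - 0)/(9 - 4) ≡ 12/5 mod 19. 5⁻¹ ≡ 4 (mod 19), so λ ≡ 10.
  x = λ² - 4 - 9 = 100 - 13 ≡ 11; y = λ·(4 - 11) - 0 ≡ 6. → (11, 6)
6P: (11, 6) + (9, 12). λ = (12 - 6)/(9 - 11) ≡ 6/17 mod 19. 17⁻¹ ≡ 9 (mod 19) since 17·9 = 153 ≡ 1, so λ ≡ 16.
  x = λ² - 11 - 9 = 256 - 20 ≡ 8; y = λ·(11 - 8) - 6 ≡ 4. → (8, 4)
7P: (8, 4) + (9, 12). λ = (12 - 4)/(9 - 8) ≡ 8/1 mod 19. 1⁻¹ ≡ 1 (mod 19) since 1·1 = 1 ≡ 1, so λ ≡ 8.
  x = λ² - 8 - 9 = 64 - 17 ≡ 9; y = λ·(8 - 9) - 4 ≡ 7. → (9, 7)
8P: (9, 7) + (9, 12): same x and y₁ ≡ -y₂, so the sum is O.
8P = O, so the order is 8.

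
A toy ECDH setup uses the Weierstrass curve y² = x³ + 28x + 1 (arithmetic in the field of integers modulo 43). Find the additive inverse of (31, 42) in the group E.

(31, 1)

-(31, 42) = (31, -42 mod 43) = (31, 1).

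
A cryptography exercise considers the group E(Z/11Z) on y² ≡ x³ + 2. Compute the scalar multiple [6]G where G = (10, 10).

Repeated addition: build up to 6G.
2G: tangent at (10, 10): λ = (3·10² + 0)/(2·10) ≡ 3/9. 9⁻¹ ≡ 5 (mod 11), so λ ≡ 3·5 ≡ 4.
  x = λ² - 10 - 10 = 16 - 20 ≡ 7; y = λ·(10 - 7) - 10 ≡ 2. → (7, 2)
3G: (7, 2) + (10, 10). λ = (10 - 2)/(10 - 7) ≡ 8/3 mod 11. 3⁻¹ ≡ 4 (mod 11), so λ ≡ 10.
  x = λ² - 7 - 10 = 100 - 17 ≡ 6; y = λ·(7 - 6) - 2 ≡ 8. → (6, 8)
4G: (6, 8) + (10, 10). λ = (10 - 8)/(10 - 6) ≡ 2/4 mod 11. 4⁻¹ ≡ 3 (mod 11), so λ ≡ 6.
  x = λ² - 6 - 10 = 36 - 16 ≡ 9; y = λ·(6 - 9) - 8 ≡ 7. → (9, 7)
5G: (9, 7) + (10, 10). λ = (10 - 7)/(10 - 9) ≡ 3/1 mod 11. 1⁻¹ ≡ 1 (mod 11), so λ ≡ 3.
  x = λ² - 9 - 10 = 9 - 19 ≡ 1; y = λ·(9 - 1) - 7 ≡ 6. → (1, 6)
6G: (1, 6) + (10, 10). λ = (10 - 6)/(10 - 1) ≡ 4/9 mod 11. 9⁻¹ ≡ 5 (mod 11) since 9·5 = 45 ≡ 1, so λ ≡ 9.
  x = λ² - 1 - 10 = 81 - 11 ≡ 4; y = λ·(1 - 4) - 6 ≡ 0. → (4, 0)

(4, 0)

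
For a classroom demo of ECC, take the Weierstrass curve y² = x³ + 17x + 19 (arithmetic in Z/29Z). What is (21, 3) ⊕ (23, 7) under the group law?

(21, 3) + (23, 7). λ = (7 - 3)/(23 - 21) ≡ 4/2 mod 29. 2⁻¹ ≡ 15 (mod 29), so λ ≡ 2.
  x = λ² - 21 - 23 = 4 - 44 ≡ 18; y = λ·(21 - 18) - 3 ≡ 3. → (18, 3)

(18, 3)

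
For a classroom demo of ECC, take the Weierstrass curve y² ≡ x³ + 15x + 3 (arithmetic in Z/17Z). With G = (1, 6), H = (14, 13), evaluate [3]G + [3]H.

(9, 0)

First 3G:
Repeated addition: build up to 3G.
2G: tangent at (1, 6): λ = (3·1² + 15)/(2·6) ≡ 1/12. 12⁻¹ ≡ 10 (mod 17), so λ ≡ 1·10 ≡ 10.
  x = λ² - 1 - 1 = 100 - 2 ≡ 13; y = λ·(1 - 13) - 6 ≡ 10. → (13, 10)
3G: (13, 10) + (1, 6). λ = (6 - 10)/(1 - 13) ≡ 13/5 mod 17. 5⁻¹ ≡ 7 (mod 17), so λ ≡ 6.
  x = λ² - 13 - 1 = 36 - 14 ≡ 5; y = λ·(13 - 5) - 10 ≡ 4. → (5, 4)
3G = (5, 4).
Next 3H:
Repeated addition: build up to 3H.
2H: tangent at (14, 13): λ = (3·14² + 15)/(2·13) ≡ 8/9. 9⁻¹ ≡ 2 (mod 17) since 9·2 = 18 ≡ 1, so λ ≡ 8·2 ≡ 16.
  x = λ² - 14 - 14 = 256 - 28 ≡ 7; y = λ·(14 - 7) - 13 ≡ 14. → (7, 14)
3H: (7, 14) + (14, 13). λ = (13 - 14)/(14 - 7) ≡ 16/7 mod 17. 7⁻¹ ≡ 5 (mod 17) since 7·5 = 35 ≡ 1, so λ ≡ 12.
  x = λ² - 7 - 14 = 144 - 21 ≡ 4; y = λ·(7 - 4) - 14 ≡ 5. → (4, 5)
3H = (4, 5).
Finally 3G + 3H:
(5, 4) + (4, 5). λ = (5 - 4)/(4 - 5) ≡ 1/16 mod 17. 16⁻¹ ≡ 16 (mod 17) since 16·16 = 256 ≡ 1, so λ ≡ 16.
  x = λ² - 5 - 4 = 256 - 9 ≡ 9; y = λ·(5 - 9) - 4 ≡ 0. → (9, 0)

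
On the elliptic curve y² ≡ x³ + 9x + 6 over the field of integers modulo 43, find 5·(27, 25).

Write Q = (27, 25).
Repeated addition: build up to 5Q.
2Q: tangent at (27, 25): λ = (3·27² + 9)/(2·25) ≡ 3/7. 7⁻¹ ≡ 37 (mod 43), so λ ≡ 3·37 ≡ 25.
  x = λ² - 27 - 27 = 625 - 54 ≡ 12; y = λ·(27 - 12) - 25 ≡ 6. → (12, 6)
3Q: (12, 6) + (27, 25). λ = (25 - 6)/(27 - 12) ≡ 19/15 mod 43. 15⁻¹ ≡ 23 (mod 43) since 15·23 = 345 ≡ 1, so λ ≡ 7.
  x = λ² - 12 - 27 = 49 - 39 ≡ 10; y = λ·(12 - 10) - 6 ≡ 8. → (10, 8)
4Q: (10, 8) + (27, 25). λ = (25 - 8)/(27 - 10) ≡ 17/17 mod 43. 17⁻¹ ≡ 38 (mod 43) since 17·38 = 646 ≡ 1, so λ ≡ 1.
  x = λ² - 10 - 27 = 1 - 37 ≡ 7; y = λ·(10 - 7) - 8 ≡ 38. → (7, 38)
5Q: (7, 38) + (27, 25). λ = (25 - 38)/(27 - 7) ≡ 30/20 mod 43. 20⁻¹ ≡ 28 (mod 43), so λ ≡ 23.
  x = λ² - 7 - 27 = 529 - 34 ≡ 22; y = λ·(7 - 22) - 38 ≡ 4. → (22, 4)

(22, 4)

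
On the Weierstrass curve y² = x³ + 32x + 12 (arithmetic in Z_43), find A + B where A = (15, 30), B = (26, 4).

(25, 21)

(15, 30) + (26, 4). λ = (4 - 30)/(26 - 15) ≡ 17/11 mod 43. 11⁻¹ ≡ 4 (mod 43), so λ ≡ 25.
  x = λ² - 15 - 26 = 625 - 41 ≡ 25; y = λ·(15 - 25) - 30 ≡ 21. → (25, 21)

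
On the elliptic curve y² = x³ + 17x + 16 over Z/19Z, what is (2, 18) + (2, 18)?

(2, 1)

tangent at (2, 18): λ = (3·2² + 17)/(2·18) ≡ 10/17. 17⁻¹ ≡ 9 (mod 19) since 17·9 = 153 ≡ 1, so λ ≡ 10·9 ≡ 14.
  x = λ² - 2 - 2 = 196 - 4 ≡ 2; y = λ·(2 - 2) - 18 ≡ 1. → (2, 1)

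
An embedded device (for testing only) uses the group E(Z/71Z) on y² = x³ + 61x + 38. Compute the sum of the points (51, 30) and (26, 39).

(51, 30) + (26, 39). λ = (39 - 30)/(26 - 51) ≡ 9/46 mod 71. 46⁻¹ ≡ 17 (mod 71), so λ ≡ 11.
  x = λ² - 51 - 26 = 121 - 77 ≡ 44; y = λ·(51 - 44) - 30 ≡ 47. → (44, 47)

(44, 47)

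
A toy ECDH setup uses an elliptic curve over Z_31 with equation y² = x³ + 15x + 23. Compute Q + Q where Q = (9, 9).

(29, 4)

tangent at (9, 9): λ = (3·9² + 15)/(2·9) ≡ 10/18. 18⁻¹ ≡ 19 (mod 31) since 18·19 = 342 ≡ 1, so λ ≡ 10·19 ≡ 4.
  x = λ² - 9 - 9 = 16 - 18 ≡ 29; y = λ·(9 - 29) - 9 ≡ 4. → (29, 4)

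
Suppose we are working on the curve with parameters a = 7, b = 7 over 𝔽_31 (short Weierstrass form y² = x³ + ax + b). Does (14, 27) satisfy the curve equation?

no

y² = 27² ≡ 16; x³ + 7x + 7 = 2849 ≡ 28 (mod 31). 16 ≠ 28.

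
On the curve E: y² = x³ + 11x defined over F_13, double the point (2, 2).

tangent at (2, 2): λ = (3·2² + 11)/(2·2) ≡ 10/4. 4⁻¹ ≡ 10 (mod 13), so λ ≡ 10·10 ≡ 9.
  x = λ² - 2 - 2 = 81 - 4 ≡ 12; y = λ·(2 - 12) - 2 ≡ 12. → (12, 12)

(12, 12)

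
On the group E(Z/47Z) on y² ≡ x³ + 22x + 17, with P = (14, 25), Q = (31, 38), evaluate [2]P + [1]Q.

First 2P:
Repeated addition: build up to 2P.
2P: tangent at (14, 25): λ = (3·14² + 22)/(2·25) ≡ 46/3. 3⁻¹ ≡ 16 (mod 47), so λ ≡ 46·16 ≡ 31.
  x = λ² - 14 - 14 = 961 - 28 ≡ 40; y = λ·(14 - 40) - 25 ≡ 15. → (40, 15)
2P = (40, 15).
Finally 2P + Q:
(40, 15) + (31, 38). λ = (38 - 15)/(31 - 40) ≡ 23/38 mod 47. 38⁻¹ ≡ 26 (mod 47) since 38·26 = 988 ≡ 1, so λ ≡ 34.
  x = λ² - 40 - 31 = 1156 - 71 ≡ 4; y = λ·(40 - 4) - 15 ≡ 34. → (4, 34)

(4, 34)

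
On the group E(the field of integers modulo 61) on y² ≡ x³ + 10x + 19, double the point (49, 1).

(4, 1)

tangent at (49, 1): λ = (3·49² + 10)/(2·1) ≡ 15/2. 2⁻¹ ≡ 31 (mod 61) since 2·31 = 62 ≡ 1, so λ ≡ 15·31 ≡ 38.
  x = λ² - 49 - 49 = 1444 - 98 ≡ 4; y = λ·(49 - 4) - 1 ≡ 1. → (4, 1)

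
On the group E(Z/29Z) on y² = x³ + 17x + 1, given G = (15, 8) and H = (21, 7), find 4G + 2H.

(6, 0)

First 4G:
Double-and-add on 4 = (100)₂. Start with G = (15, 8) for the leading 1-bit.
double: tangent at (15, 8): λ = (3·15² + 17)/(2·8) ≡ 25/16. 16⁻¹ ≡ 20 (mod 29), so λ ≡ 25·20 ≡ 7.
  x = λ² - 15 - 15 = 49 - 30 ≡ 19; y = λ·(15 - 19) - 8 ≡ 22. → (19, 22)
double: tangent at (19, 22): λ = (3·19² + 17)/(2·22) ≡ 27/15. 15⁻¹ ≡ 2 (mod 29), so λ ≡ 27·2 ≡ 25.
  x = λ² - 19 - 19 = 625 - 38 ≡ 7; y = λ·(19 - 7) - 22 ≡ 17. → (7, 17)
4G = (7, 17).
Next 2H:
Repeated addition: build up to 2H.
2H: tangent at (21, 7): λ = (3·21² + 17)/(2·7) ≡ 6/14. 14⁻¹ ≡ 27 (mod 29), so λ ≡ 6·27 ≡ 17.
  x = λ² - 21 - 21 = 289 - 42 ≡ 15; y = λ·(21 - 15) - 7 ≡ 8. → (15, 8)
2H = (15, 8).
Finally 4G + 2H:
(7, 17) + (15, 8). λ = (8 - 17)/(15 - 7) ≡ 20/8 mod 29. 8⁻¹ ≡ 11 (mod 29) since 8·11 = 88 ≡ 1, so λ ≡ 17.
  x = λ² - 7 - 15 = 289 - 22 ≡ 6; y = λ·(7 - 6) - 17 ≡ 0. → (6, 0)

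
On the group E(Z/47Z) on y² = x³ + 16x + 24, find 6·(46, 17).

Write P = (46, 17).
Repeated addition: build up to 6P.
2P: tangent at (46, 17): λ = (3·46² + 16)/(2·17) ≡ 19/34. 34⁻¹ ≡ 18 (mod 47), so λ ≡ 19·18 ≡ 13.
  x = λ² - 46 - 46 = 169 - 92 ≡ 30; y = λ·(46 - 30) - 17 ≡ 3. → (30, 3)
3P: (30, 3) + (46, 17). λ = (17 - 3)/(46 - 30) ≡ 14/16 mod 47. 16⁻¹ ≡ 3 (mod 47) since 16·3 = 48 ≡ 1, so λ ≡ 42.
  x = λ² - 30 - 46 = 1764 - 76 ≡ 43; y = λ·(30 - 43) - 3 ≡ 15. → (43, 15)
4P: (43, 15) + (46, 17). λ = (17 - 15)/(46 - 43) ≡ 2/3 mod 47. 3⁻¹ ≡ 16 (mod 47) since 3·16 = 48 ≡ 1, so λ ≡ 32.
  x = λ² - 43 - 46 = 1024 - 89 ≡ 42; y = λ·(43 - 42) - 15 ≡ 17. → (42, 17)
5P: (42, 17) + (46, 17). λ = (17 - 17)/(46 - 42) ≡ 0/4 mod 47. 4⁻¹ ≡ 12 (mod 47), so λ ≡ 0.
  x = λ² - 42 - 46 = 0 - 88 ≡ 6; y = λ·(42 - 6) - 17 ≡ 30. → (6, 30)
6P: (6, 30) + (46, 17). λ = (17 - 30)/(46 - 6) ≡ 34/40 mod 47. 40⁻¹ ≡ 20 (mod 47), so λ ≡ 22.
  x = λ² - 6 - 46 = 484 - 52 ≡ 9; y = λ·(6 - 9) - 30 ≡ 45. → (9, 45)

(9, 45)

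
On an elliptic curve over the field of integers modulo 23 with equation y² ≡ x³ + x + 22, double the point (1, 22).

tangent at (1, 22): λ = (3·1² + 1)/(2·22) ≡ 4/21. 21⁻¹ ≡ 11 (mod 23) since 21·11 = 231 ≡ 1, so λ ≡ 4·11 ≡ 21.
  x = λ² - 1 - 1 = 441 - 2 ≡ 2; y = λ·(1 - 2) - 22 ≡ 3. → (2, 3)

(2, 3)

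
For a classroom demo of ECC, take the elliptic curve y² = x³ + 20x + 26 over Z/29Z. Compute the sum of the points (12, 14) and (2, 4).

(12, 14) + (2, 4). λ = (4 - 14)/(2 - 12) ≡ 19/19 mod 29. 19⁻¹ ≡ 26 (mod 29) since 19·26 = 494 ≡ 1, so λ ≡ 1.
  x = λ² - 12 - 2 = 1 - 14 ≡ 16; y = λ·(12 - 16) - 14 ≡ 11. → (16, 11)

(16, 11)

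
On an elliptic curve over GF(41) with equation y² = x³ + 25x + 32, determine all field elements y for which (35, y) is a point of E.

x³ + 25x + 32 = 43782 ≡ 35 (mod 41).
35 is a non-residue mod 41; no y exists.

none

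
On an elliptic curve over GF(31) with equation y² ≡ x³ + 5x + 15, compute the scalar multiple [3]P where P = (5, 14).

(8, 3)

Repeated addition: build up to 3P.
2P: tangent at (5, 14): λ = (3·5² + 5)/(2·14) ≡ 18/28. 28⁻¹ ≡ 10 (mod 31), so λ ≡ 18·10 ≡ 25.
  x = λ² - 5 - 5 = 625 - 10 ≡ 26; y = λ·(5 - 26) - 14 ≡ 19. → (26, 19)
3P: (26, 19) + (5, 14). λ = (14 - 19)/(5 - 26) ≡ 26/10 mod 31. 10⁻¹ ≡ 28 (mod 31), so λ ≡ 15.
  x = λ² - 26 - 5 = 225 - 31 ≡ 8; y = λ·(26 - 8) - 19 ≡ 3. → (8, 3)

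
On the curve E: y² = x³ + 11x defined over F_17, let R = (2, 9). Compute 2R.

tangent at (2, 9): λ = (3·2² + 11)/(2·9) ≡ 6/1. 1⁻¹ ≡ 1 (mod 17), so λ ≡ 6·1 ≡ 6.
  x = λ² - 2 - 2 = 36 - 4 ≡ 15; y = λ·(2 - 15) - 9 ≡ 15. → (15, 15)

(15, 15)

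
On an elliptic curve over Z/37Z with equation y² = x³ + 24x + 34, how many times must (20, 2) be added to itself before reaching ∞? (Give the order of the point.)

7

2P: tangent at (20, 2): λ = (3·20² + 24)/(2·2) ≡ 3/4. 4⁻¹ ≡ 28 (mod 37), so λ ≡ 3·28 ≡ 10.
  x = λ² - 20 - 20 = 100 - 40 ≡ 23; y = λ·(20 - 23) - 2 ≡ 5. → (23, 5)
3P: (23, 5) + (20, 2). λ = (2 - 5)/(20 - 23) ≡ 34/34 mod 37. 34⁻¹ ≡ 12 (mod 37), so λ ≡ 1.
  x = λ² - 23 - 20 = 1 - 43 ≡ 32; y = λ·(23 - 32) - 5 ≡ 23. → (32, 23)
4P: (32, 23) + (20, 2). λ = (2 - 23)/(20 - 32) ≡ 16/25 mod 37. 25⁻¹ ≡ 3 (mod 37), so λ ≡ 11.
  x = λ² - 32 - 20 = 121 - 52 ≡ 32; y = λ·(32 - 32) - 23 ≡ 14. → (32, 14)
5P: (32, 14) + (20, 2). λ = (2 - 14)/(20 - 32) ≡ 25/25 mod 37. 25⁻¹ ≡ 3 (mod 37), so λ ≡ 1.
  x = λ² - 32 - 20 = 1 - 52 ≡ 23; y = λ·(32 - 23) - 14 ≡ 32. → (23, 32)
6P: (23, 32) + (20, 2). λ = (2 - 32)/(20 - 23) ≡ 7/34 mod 37. 34⁻¹ ≡ 12 (mod 37) since 34·12 = 408 ≡ 1, so λ ≡ 10.
  x = λ² - 23 - 20 = 100 - 43 ≡ 20; y = λ·(23 - 20) - 32 ≡ 35. → (20, 35)
7P: (20, 35) + (20, 2): same x and y₁ ≡ -y₂, so the sum is ∞.
7P = ∞, so the order is 7.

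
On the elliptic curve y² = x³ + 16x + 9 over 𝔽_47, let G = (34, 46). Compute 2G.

(35, 4)

tangent at (34, 46): λ = (3·34² + 16)/(2·46) ≡ 6/45. 45⁻¹ ≡ 23 (mod 47) since 45·23 = 1035 ≡ 1, so λ ≡ 6·23 ≡ 44.
  x = λ² - 34 - 34 = 1936 - 68 ≡ 35; y = λ·(34 - 35) - 46 ≡ 4. → (35, 4)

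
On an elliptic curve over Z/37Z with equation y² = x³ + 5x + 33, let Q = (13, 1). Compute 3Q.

(31, 3)

Repeated addition: build up to 3Q.
2Q: tangent at (13, 1): λ = (3·13² + 5)/(2·1) ≡ 31/2. 2⁻¹ ≡ 19 (mod 37), so λ ≡ 31·19 ≡ 34.
  x = λ² - 13 - 13 = 1156 - 26 ≡ 20; y = λ·(13 - 20) - 1 ≡ 20. → (20, 20)
3Q: (20, 20) + (13, 1). λ = (1 - 20)/(13 - 20) ≡ 18/30 mod 37. 30⁻¹ ≡ 21 (mod 37), so λ ≡ 8.
  x = λ² - 20 - 13 = 64 - 33 ≡ 31; y = λ·(20 - 31) - 20 ≡ 3. → (31, 3)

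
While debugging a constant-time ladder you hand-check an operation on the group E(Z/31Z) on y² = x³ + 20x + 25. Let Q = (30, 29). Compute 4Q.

(13, 8)

Repeated addition: build up to 4Q.
2Q: tangent at (30, 29): λ = (3·30² + 20)/(2·29) ≡ 23/27. 27⁻¹ ≡ 23 (mod 31) since 27·23 = 621 ≡ 1, so λ ≡ 23·23 ≡ 2.
  x = λ² - 30 - 30 = 4 - 60 ≡ 6; y = λ·(30 - 6) - 29 ≡ 19. → (6, 19)
3Q: (6, 19) + (30, 29). λ = (29 - 19)/(30 - 6) ≡ 10/24 mod 31. 24⁻¹ ≡ 22 (mod 31), so λ ≡ 3.
  x = λ² - 6 - 30 = 9 - 36 ≡ 4; y = λ·(6 - 4) - 19 ≡ 18. → (4, 18)
4Q: (4, 18) + (30, 29). λ = (29 - 18)/(30 - 4) ≡ 11/26 mod 31. 26⁻¹ ≡ 6 (mod 31) since 26·6 = 156 ≡ 1, so λ ≡ 4.
  x = λ² - 4 - 30 = 16 - 34 ≡ 13; y = λ·(4 - 13) - 18 ≡ 8. → (13, 8)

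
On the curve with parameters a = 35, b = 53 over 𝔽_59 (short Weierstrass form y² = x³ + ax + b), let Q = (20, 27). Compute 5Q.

Double-and-add on 5 = (101)₂. Start with Q = (20, 27) for the leading 1-bit.
double: tangent at (20, 27): λ = (3·20² + 35)/(2·27) ≡ 55/54. 54⁻¹ ≡ 47 (mod 59) since 54·47 = 2538 ≡ 1, so λ ≡ 55·47 ≡ 48.
  x = λ² - 20 - 20 = 2304 - 40 ≡ 22; y = λ·(20 - 22) - 27 ≡ 54. → (22, 54)
double: tangent at (22, 54): λ = (3·22² + 35)/(2·54) ≡ 12/49. 49⁻¹ ≡ 53 (mod 59) since 49·53 = 2597 ≡ 1, so λ ≡ 12·53 ≡ 46.
  x = λ² - 22 - 22 = 2116 - 44 ≡ 7; y = λ·(22 - 7) - 54 ≡ 46. → (7, 46)
add Q: (7, 46) + (20, 27). λ = (27 - 46)/(20 - 7) ≡ 40/13 mod 59. 13⁻¹ ≡ 50 (mod 59) since 13·50 = 650 ≡ 1, so λ ≡ 53.
  x = λ² - 7 - 20 = 2809 - 27 ≡ 9; y = λ·(7 - 9) - 46 ≡ 25. → (9, 25)

(9, 25)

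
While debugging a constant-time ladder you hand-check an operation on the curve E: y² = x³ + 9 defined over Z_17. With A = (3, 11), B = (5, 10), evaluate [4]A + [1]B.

First 4A:
Double-and-add on 4 = (100)₂. Start with A = (3, 11) for the leading 1-bit.
double: tangent at (3, 11): λ = (3·3² + 0)/(2·11) ≡ 10/5. 5⁻¹ ≡ 7 (mod 17), so λ ≡ 10·7 ≡ 2.
  x = λ² - 3 - 3 = 4 - 6 ≡ 15; y = λ·(3 - 15) - 11 ≡ 16. → (15, 16)
double: tangent at (15, 16): λ = (3·15² + 0)/(2·16) ≡ 12/15. 15⁻¹ ≡ 8 (mod 17) since 15·8 = 120 ≡ 1, so λ ≡ 12·8 ≡ 11.
  x = λ² - 15 - 15 = 121 - 30 ≡ 6; y = λ·(15 - 6) - 16 ≡ 15. → (6, 15)
4A = (6, 15).
Finally 4A + B:
(6, 15) + (5, 10). λ = (10 - 15)/(5 - 6) ≡ 12/16 mod 17. 16⁻¹ ≡ 16 (mod 17), so λ ≡ 5.
  x = λ² - 6 - 5 = 25 - 11 ≡ 14; y = λ·(6 - 14) - 15 ≡ 13. → (14, 13)

(14, 13)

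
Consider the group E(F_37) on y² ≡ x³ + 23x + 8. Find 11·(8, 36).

Write G = (8, 36).
Double-and-add on 11 = (1011)₂. Start with G = (8, 36) for the leading 1-bit.
double: tangent at (8, 36): λ = (3·8² + 23)/(2·36) ≡ 30/35. 35⁻¹ ≡ 18 (mod 37), so λ ≡ 30·18 ≡ 22.
  x = λ² - 8 - 8 = 484 - 16 ≡ 24; y = λ·(8 - 24) - 36 ≡ 19. → (24, 19)
double: tangent at (24, 19): λ = (3·24² + 23)/(2·19) ≡ 12/1. 1⁻¹ ≡ 1 (mod 37) since 1·1 = 1 ≡ 1, so λ ≡ 12·1 ≡ 12.
  x = λ² - 24 - 24 = 144 - 48 ≡ 22; y = λ·(24 - 22) - 19 ≡ 5. → (22, 5)
add G: (22, 5) + (8, 36). λ = (36 - 5)/(8 - 22) ≡ 31/23 mod 37. 23⁻¹ ≡ 29 (mod 37), so λ ≡ 11.
  x = λ² - 22 - 8 = 121 - 30 ≡ 17; y = λ·(22 - 17) - 5 ≡ 13. → (17, 13)
double: tangent at (17, 13): λ = (3·17² + 23)/(2·13) ≡ 2/26. 26⁻¹ ≡ 10 (mod 37) since 26·10 = 260 ≡ 1, so λ ≡ 2·10 ≡ 20.
  x = λ² - 17 - 17 = 400 - 34 ≡ 33; y = λ·(17 - 33) - 13 ≡ 0. → (33, 0)
add G: (33, 0) + (8, 36). λ = (36 - 0)/(8 - 33) ≡ 36/12 mod 37. 12⁻¹ ≡ 34 (mod 37) since 12·34 = 408 ≡ 1, so λ ≡ 3.
  x = λ² - 33 - 8 = 9 - 41 ≡ 5; y = λ·(33 - 5) - 0 ≡ 10. → (5, 10)

(5, 10)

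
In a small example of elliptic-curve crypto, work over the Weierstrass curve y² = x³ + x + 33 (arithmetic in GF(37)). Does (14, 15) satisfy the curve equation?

y² = 15² ≡ 3; x³ + 1x + 33 = 2791 ≡ 16 (mod 37). 3 ≠ 16.

no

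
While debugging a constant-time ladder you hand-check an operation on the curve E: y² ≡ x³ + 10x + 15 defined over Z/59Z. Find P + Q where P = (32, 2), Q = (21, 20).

(32, 2) + (21, 20). λ = (20 - 2)/(21 - 32) ≡ 18/48 mod 59. 48⁻¹ ≡ 16 (mod 59), so λ ≡ 52.
  x = λ² - 32 - 21 = 2704 - 53 ≡ 55; y = λ·(32 - 55) - 2 ≡ 41. → (55, 41)

(55, 41)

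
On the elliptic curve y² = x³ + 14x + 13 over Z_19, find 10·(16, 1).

(13, 13)

Write Q = (16, 1).
Repeated addition: build up to 10Q.
2Q: tangent at (16, 1): λ = (3·16² + 14)/(2·1) ≡ 3/2. 2⁻¹ ≡ 10 (mod 19), so λ ≡ 3·10 ≡ 11.
  x = λ² - 16 - 16 = 121 - 32 ≡ 13; y = λ·(16 - 13) - 1 ≡ 13. → (13, 13)
3Q: (13, 13) + (16, 1). λ = (1 - 13)/(16 - 13) ≡ 7/3 mod 19. 3⁻¹ ≡ 13 (mod 19) since 3·13 = 39 ≡ 1, so λ ≡ 15.
  x = λ² - 13 - 16 = 225 - 29 ≡ 6; y = λ·(13 - 6) - 13 ≡ 16. → (6, 16)
4Q: (6, 16) + (16, 1). λ = (1 - 16)/(16 - 6) ≡ 4/10 mod 19. 10⁻¹ ≡ 2 (mod 19) since 10·2 = 20 ≡ 1, so λ ≡ 8.
  x = λ² - 6 - 16 = 64 - 22 ≡ 4; y = λ·(6 - 4) - 16 ≡ 0. → (4, 0)
5Q: (4, 0) + (16, 1). λ = (1 - 0)/(16 - 4) ≡ 1/12 mod 19. 12⁻¹ ≡ 8 (mod 19) since 12·8 = 96 ≡ 1, so λ ≡ 8.
  x = λ² - 4 - 16 = 64 - 20 ≡ 6; y = λ·(4 - 6) - 0 ≡ 3. → (6, 3)
6Q: (6, 3) + (16, 1). λ = (1 - 3)/(16 - 6) ≡ 17/10 mod 19. 10⁻¹ ≡ 2 (mod 19) since 10·2 = 20 ≡ 1, so λ ≡ 15.
  x = λ² - 6 - 16 = 225 - 22 ≡ 13; y = λ·(6 - 13) - 3 ≡ 6. → (13, 6)
7Q: (13, 6) + (16, 1). λ = (1 - 6)/(16 - 13) ≡ 14/3 mod 19. 3⁻¹ ≡ 13 (mod 19), so λ ≡ 11.
  x = λ² - 13 - 16 = 121 - 29 ≡ 16; y = λ·(13 - 16) - 6 ≡ 18. → (16, 18)
8Q: (16, 18) + (16, 1): same x and y₁ ≡ -y₂, so the sum is ∞.
9Q: ∞ + (16, 1) = (16, 1) (identity).
10Q: tangent at (16, 1): λ = (3·16² + 14)/(2·1) ≡ 3/2. 2⁻¹ ≡ 10 (mod 19) since 2·10 = 20 ≡ 1, so λ ≡ 3·10 ≡ 11.
  x = λ² - 16 - 16 = 121 - 32 ≡ 13; y = λ·(16 - 13) - 1 ≡ 13. → (13, 13)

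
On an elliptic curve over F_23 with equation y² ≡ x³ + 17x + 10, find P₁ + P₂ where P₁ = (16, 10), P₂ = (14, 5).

(16, 10) + (14, 5). λ = (5 - 10)/(14 - 16) ≡ 18/21 mod 23. 21⁻¹ ≡ 11 (mod 23) since 21·11 = 231 ≡ 1, so λ ≡ 14.
  x = λ² - 16 - 14 = 196 - 30 ≡ 5; y = λ·(16 - 5) - 10 ≡ 6. → (5, 6)

(5, 6)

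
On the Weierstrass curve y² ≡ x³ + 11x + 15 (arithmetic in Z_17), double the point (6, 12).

(5, 5)

tangent at (6, 12): λ = (3·6² + 11)/(2·12) ≡ 0/7. 7⁻¹ ≡ 5 (mod 17) since 7·5 = 35 ≡ 1, so λ ≡ 0·5 ≡ 0.
  x = λ² - 6 - 6 = 0 - 12 ≡ 5; y = λ·(6 - 5) - 12 ≡ 5. → (5, 5)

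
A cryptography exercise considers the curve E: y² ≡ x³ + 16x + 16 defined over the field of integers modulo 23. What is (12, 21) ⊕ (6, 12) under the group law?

(13, 12)

(12, 21) + (6, 12). λ = (12 - 21)/(6 - 12) ≡ 14/17 mod 23. 17⁻¹ ≡ 19 (mod 23), so λ ≡ 13.
  x = λ² - 12 - 6 = 169 - 18 ≡ 13; y = λ·(12 - 13) - 21 ≡ 12. → (13, 12)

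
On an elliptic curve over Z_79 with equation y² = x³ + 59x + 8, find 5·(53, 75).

(41, 13)

Write Q = (53, 75).
Repeated addition: build up to 5Q.
2Q: tangent at (53, 75): λ = (3·53² + 59)/(2·75) ≡ 33/71. 71⁻¹ ≡ 69 (mod 79), so λ ≡ 33·69 ≡ 65.
  x = λ² - 53 - 53 = 4225 - 106 ≡ 11; y = λ·(53 - 11) - 75 ≡ 48. → (11, 48)
3Q: (11, 48) + (53, 75). λ = (75 - 48)/(53 - 11) ≡ 27/42 mod 79. 42⁻¹ ≡ 32 (mod 79) since 42·32 = 1344 ≡ 1, so λ ≡ 74.
  x = λ² - 11 - 53 = 5476 - 64 ≡ 40; y = λ·(11 - 40) - 48 ≡ 18. → (40, 18)
4Q: (40, 18) + (53, 75). λ = (75 - 18)/(53 - 40) ≡ 57/13 mod 79. 13⁻¹ ≡ 73 (mod 79), so λ ≡ 53.
  x = λ² - 40 - 53 = 2809 - 93 ≡ 30; y = λ·(40 - 30) - 18 ≡ 38. → (30, 38)
5Q: (30, 38) + (53, 75). λ = (75 - 38)/(53 - 30) ≡ 37/23 mod 79. 23⁻¹ ≡ 55 (mod 79), so λ ≡ 60.
  x = λ² - 30 - 53 = 3600 - 83 ≡ 41; y = λ·(30 - 41) - 38 ≡ 13. → (41, 13)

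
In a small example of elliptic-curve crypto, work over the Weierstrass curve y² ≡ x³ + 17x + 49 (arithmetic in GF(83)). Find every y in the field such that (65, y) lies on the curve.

x³ + 17x + 49 = 275779 ≡ 53 (mod 83).
53 is a non-residue mod 83; no y exists.

none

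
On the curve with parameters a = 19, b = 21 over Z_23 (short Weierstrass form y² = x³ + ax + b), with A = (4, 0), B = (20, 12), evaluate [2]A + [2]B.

First 2A:
Repeated addition: build up to 2A.
2A: (4, 0) + (4, 0): same x and y₁ ≡ -y₂, so the sum is 𝒪.
2A = 𝒪.
Next 2B:
Repeated addition: build up to 2B.
2B: tangent at (20, 12): λ = (3·20² + 19)/(2·12) ≡ 0/1. 1⁻¹ ≡ 1 (mod 23) since 1·1 = 1 ≡ 1, so λ ≡ 0·1 ≡ 0.
  x = λ² - 20 - 20 = 0 - 40 ≡ 6; y = λ·(20 - 6) - 12 ≡ 11. → (6, 11)
2B = (6, 11).
Finally 2A + 2B:
𝒪 + (6, 11) = (6, 11) (identity).

(6, 11)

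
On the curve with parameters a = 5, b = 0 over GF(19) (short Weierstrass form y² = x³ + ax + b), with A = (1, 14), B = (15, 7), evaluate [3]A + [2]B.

O

First 3A:
Repeated addition: build up to 3A.
2A: tangent at (1, 14): λ = (3·1² + 5)/(2·14) ≡ 8/9. 9⁻¹ ≡ 17 (mod 19), so λ ≡ 8·17 ≡ 3.
  x = λ² - 1 - 1 = 9 - 2 ≡ 7; y = λ·(1 - 7) - 14 ≡ 6. → (7, 6)
3A: (7, 6) + (1, 14). λ = (14 - 6)/(1 - 7) ≡ 8/13 mod 19. 13⁻¹ ≡ 3 (mod 19), so λ ≡ 5.
  x = λ² - 7 - 1 = 25 - 8 ≡ 17; y = λ·(7 - 17) - 6 ≡ 1. → (17, 1)
3A = (17, 1).
Next 2B:
Repeated addition: build up to 2B.
2B: tangent at (15, 7): λ = (3·15² + 5)/(2·7) ≡ 15/14. 14⁻¹ ≡ 15 (mod 19), so λ ≡ 15·15 ≡ 16.
  x = λ² - 15 - 15 = 256 - 30 ≡ 17; y = λ·(15 - 17) - 7 ≡ 18. → (17, 18)
2B = (17, 18).
Finally 3A + 2B:
(17, 1) + (17, 18): same x and y₁ ≡ -y₂, so the sum is O.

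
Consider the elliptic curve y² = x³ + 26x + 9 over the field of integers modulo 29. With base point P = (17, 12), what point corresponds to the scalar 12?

Double-and-add on 12 = (1100)₂. Start with P = (17, 12) for the leading 1-bit.
double: tangent at (17, 12): λ = (3·17² + 26)/(2·12) ≡ 23/24. 24⁻¹ ≡ 23 (mod 29), so λ ≡ 23·23 ≡ 7.
  x = λ² - 17 - 17 = 49 - 34 ≡ 15; y = λ·(17 - 15) - 12 ≡ 2. → (15, 2)
add P: (15, 2) + (17, 12). λ = (12 - 2)/(17 - 15) ≡ 10/2 mod 29. 2⁻¹ ≡ 15 (mod 29) since 2·15 = 30 ≡ 1, so λ ≡ 5.
  x = λ² - 15 - 17 = 25 - 32 ≡ 22; y = λ·(15 - 22) - 2 ≡ 21. → (22, 21)
double: tangent at (22, 21): λ = (3·22² + 26)/(2·21) ≡ 28/13. 13⁻¹ ≡ 9 (mod 29), so λ ≡ 28·9 ≡ 20.
  x = λ² - 22 - 22 = 400 - 44 ≡ 8; y = λ·(22 - 8) - 21 ≡ 27. → (8, 27)
double: tangent at (8, 27): λ = (3·8² + 26)/(2·27) ≡ 15/25. 25⁻¹ ≡ 7 (mod 29), so λ ≡ 15·7 ≡ 18.
  x = λ² - 8 - 8 = 324 - 16 ≡ 18; y = λ·(8 - 18) - 27 ≡ 25. → (18, 25)

(18, 25)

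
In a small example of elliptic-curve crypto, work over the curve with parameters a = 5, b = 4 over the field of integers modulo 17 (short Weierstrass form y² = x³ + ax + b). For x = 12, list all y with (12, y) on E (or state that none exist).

x³ + 5x + 4 = 1792 ≡ 7 (mod 17).
7 is a non-residue mod 17; no y exists.

none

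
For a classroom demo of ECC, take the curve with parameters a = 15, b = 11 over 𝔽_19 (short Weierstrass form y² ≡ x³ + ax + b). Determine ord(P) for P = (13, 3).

2P: tangent at (13, 3): λ = (3·13² + 15)/(2·3) ≡ 9/6. 6⁻¹ ≡ 16 (mod 19) since 6·16 = 96 ≡ 1, so λ ≡ 9·16 ≡ 11.
  x = λ² - 13 - 13 = 121 - 26 ≡ 0; y = λ·(13 - 0) - 3 ≡ 7. → (0, 7)
3P: (0, 7) + (13, 3). λ = (3 - 7)/(13 - 0) ≡ 15/13 mod 19. 13⁻¹ ≡ 3 (mod 19) since 13·3 = 39 ≡ 1, so λ ≡ 7.
  x = λ² - 0 - 13 = 49 - 13 ≡ 17; y = λ·(0 - 17) - 7 ≡ 7. → (17, 7)
4P: (17, 7) + (13, 3). λ = (3 - 7)/(13 - 17) ≡ 15/15 mod 19. 15⁻¹ ≡ 14 (mod 19) since 15·14 = 210 ≡ 1, so λ ≡ 1.
  x = λ² - 17 - 13 = 1 - 30 ≡ 9; y = λ·(17 - 9) - 7 ≡ 1. → (9, 1)
5P: (9, 1) + (13, 3). λ = (3 - 1)/(13 - 9) ≡ 2/4 mod 19. 4⁻¹ ≡ 5 (mod 19), so λ ≡ 10.
  x = λ² - 9 - 13 = 100 - 22 ≡ 2; y = λ·(9 - 2) - 1 ≡ 12. → (2, 12)
6P: (2, 12) + (13, 3). λ = (3 - 12)/(13 - 2) ≡ 10/11 mod 19. 11⁻¹ ≡ 7 (mod 19), so λ ≡ 13.
  x = λ² - 2 - 13 = 169 - 15 ≡ 2; y = λ·(2 - 2) - 12 ≡ 7. → (2, 7)
7P: (2, 7) + (13, 3). λ = (3 - 7)/(13 - 2) ≡ 15/11 mod 19. 11⁻¹ ≡ 7 (mod 19), so λ ≡ 10.
  x = λ² - 2 - 13 = 100 - 15 ≡ 9; y = λ·(2 - 9) - 7 ≡ 18. → (9, 18)
8P: (9, 18) + (13, 3). λ = (3 - 18)/(13 - 9) ≡ 4/4 mod 19. 4⁻¹ ≡ 5 (mod 19), so λ ≡ 1.
  x = λ² - 9 - 13 = 1 - 22 ≡ 17; y = λ·(9 - 17) - 18 ≡ 12. → (17, 12)
9P: (17, 12) + (13, 3). λ = (3 - 12)/(13 - 17) ≡ 10/15 mod 19. 15⁻¹ ≡ 14 (mod 19) since 15·14 = 210 ≡ 1, so λ ≡ 7.
  x = λ² - 17 - 13 = 49 - 30 ≡ 0; y = λ·(17 - 0) - 12 ≡ 12. → (0, 12)
10P: (0, 12) + (13, 3). λ = (3 - 12)/(13 - 0) ≡ 10/13 mod 19. 13⁻¹ ≡ 3 (mod 19), so λ ≡ 11.
  x = λ² - 0 - 13 = 121 - 13 ≡ 13; y = λ·(0 - 13) - 12 ≡ 16. → (13, 16)
11P: (13, 16) + (13, 3): same x and y₁ ≡ -y₂, so the sum is the point at infinity.
11P = the point at infinity, so the order is 11.

11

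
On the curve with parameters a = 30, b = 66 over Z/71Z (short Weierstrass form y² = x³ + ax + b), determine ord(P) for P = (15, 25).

6

2P: tangent at (15, 25): λ = (3·15² + 30)/(2·25) ≡ 66/50. 50⁻¹ ≡ 27 (mod 71), so λ ≡ 66·27 ≡ 7.
  x = λ² - 15 - 15 = 49 - 30 ≡ 19; y = λ·(15 - 19) - 25 ≡ 18. → (19, 18)
3P: (19, 18) + (15, 25). λ = (25 - 18)/(15 - 19) ≡ 7/67 mod 71. 67⁻¹ ≡ 53 (mod 71), so λ ≡ 16.
  x = λ² - 19 - 15 = 256 - 34 ≡ 9; y = λ·(19 - 9) - 18 ≡ 0. → (9, 0)
4P: (9, 0) + (15, 25). λ = (25 - 0)/(15 - 9) ≡ 25/6 mod 71. 6⁻¹ ≡ 12 (mod 71) since 6·12 = 72 ≡ 1, so λ ≡ 16.
  x = λ² - 9 - 15 = 256 - 24 ≡ 19; y = λ·(9 - 19) - 0 ≡ 53. → (19, 53)
5P: (19, 53) + (15, 25). λ = (25 - 53)/(15 - 19) ≡ 43/67 mod 71. 67⁻¹ ≡ 53 (mod 71), so λ ≡ 7.
  x = λ² - 19 - 15 = 49 - 34 ≡ 15; y = λ·(19 - 15) - 53 ≡ 46. → (15, 46)
6P: (15, 46) + (15, 25): same x and y₁ ≡ -y₂, so the sum is O.
6P = O, so the order is 6.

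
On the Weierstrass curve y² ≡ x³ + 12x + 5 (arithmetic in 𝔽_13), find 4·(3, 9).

Write Q = (3, 9).
Repeated addition: build up to 4Q.
2Q: tangent at (3, 9): λ = (3·3² + 12)/(2·9) ≡ 0/5. 5⁻¹ ≡ 8 (mod 13) since 5·8 = 40 ≡ 1, so λ ≡ 0·8 ≡ 0.
  x = λ² - 3 - 3 = 0 - 6 ≡ 7; y = λ·(3 - 7) - 9 ≡ 4. → (7, 4)
3Q: (7, 4) + (3, 9). λ = (9 - 4)/(3 - 7) ≡ 5/9 mod 13. 9⁻¹ ≡ 3 (mod 13), so λ ≡ 2.
  x = λ² - 7 - 3 = 4 - 10 ≡ 7; y = λ·(7 - 7) - 4 ≡ 9. → (7, 9)
4Q: (7, 9) + (3, 9). λ = (9 - 9)/(3 - 7) ≡ 0/9 mod 13. 9⁻¹ ≡ 3 (mod 13) since 9·3 = 27 ≡ 1, so λ ≡ 0.
  x = λ² - 7 - 3 = 0 - 10 ≡ 3; y = λ·(7 - 3) - 9 ≡ 4. → (3, 4)

(3, 4)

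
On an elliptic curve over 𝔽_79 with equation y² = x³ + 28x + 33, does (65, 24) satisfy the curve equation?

y² = 24² ≡ 23; x³ + 28x + 33 = 276478 ≡ 57 (mod 79). 23 ≠ 57.

no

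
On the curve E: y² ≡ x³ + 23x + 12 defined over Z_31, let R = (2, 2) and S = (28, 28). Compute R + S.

(2, 29)

(2, 2) + (28, 28). λ = (28 - 2)/(28 - 2) ≡ 26/26 mod 31. 26⁻¹ ≡ 6 (mod 31), so λ ≡ 1.
  x = λ² - 2 - 28 = 1 - 30 ≡ 2; y = λ·(2 - 2) - 2 ≡ 29. → (2, 29)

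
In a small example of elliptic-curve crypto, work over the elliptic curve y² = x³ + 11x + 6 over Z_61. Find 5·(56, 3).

Write Q = (56, 3).
Double-and-add on 5 = (101)₂. Start with Q = (56, 3) for the leading 1-bit.
double: tangent at (56, 3): λ = (3·56² + 11)/(2·3) ≡ 25/6. 6⁻¹ ≡ 51 (mod 61) since 6·51 = 306 ≡ 1, so λ ≡ 25·51 ≡ 55.
  x = λ² - 56 - 56 = 3025 - 112 ≡ 46; y = λ·(56 - 46) - 3 ≡ 59. → (46, 59)
double: tangent at (46, 59): λ = (3·46² + 11)/(2·59) ≡ 15/57. 57⁻¹ ≡ 15 (mod 61) since 57·15 = 855 ≡ 1, so λ ≡ 15·15 ≡ 42.
  x = λ² - 46 - 46 = 1764 - 92 ≡ 25; y = λ·(46 - 25) - 59 ≡ 30. → (25, 30)
add Q: (25, 30) + (56, 3). λ = (3 - 30)/(56 - 25) ≡ 34/31 mod 61. 31⁻¹ ≡ 2 (mod 61), so λ ≡ 7.
  x = λ² - 25 - 56 = 49 - 81 ≡ 29; y = λ·(25 - 29) - 30 ≡ 3. → (29, 3)

(29, 3)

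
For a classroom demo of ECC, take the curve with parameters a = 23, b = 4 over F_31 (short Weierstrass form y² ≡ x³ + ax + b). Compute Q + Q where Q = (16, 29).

tangent at (16, 29): λ = (3·16² + 23)/(2·29) ≡ 16/27. 27⁻¹ ≡ 23 (mod 31), so λ ≡ 16·23 ≡ 27.
  x = λ² - 16 - 16 = 729 - 32 ≡ 15; y = λ·(16 - 15) - 29 ≡ 29. → (15, 29)

(15, 29)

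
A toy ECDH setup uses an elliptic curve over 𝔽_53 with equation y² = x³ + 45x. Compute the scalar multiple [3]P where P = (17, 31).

(47, 37)

Repeated addition: build up to 3P.
2P: tangent at (17, 31): λ = (3·17² + 45)/(2·31) ≡ 11/9. 9⁻¹ ≡ 6 (mod 53) since 9·6 = 54 ≡ 1, so λ ≡ 11·6 ≡ 13.
  x = λ² - 17 - 17 = 169 - 34 ≡ 29; y = λ·(17 - 29) - 31 ≡ 25. → (29, 25)
3P: (29, 25) + (17, 31). λ = (31 - 25)/(17 - 29) ≡ 6/41 mod 53. 41⁻¹ ≡ 22 (mod 53) since 41·22 = 902 ≡ 1, so λ ≡ 26.
  x = λ² - 29 - 17 = 676 - 46 ≡ 47; y = λ·(29 - 47) - 25 ≡ 37. → (47, 37)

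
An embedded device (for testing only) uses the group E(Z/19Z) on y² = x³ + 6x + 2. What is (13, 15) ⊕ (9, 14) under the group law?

(13, 15) + (9, 14). λ = (14 - 15)/(9 - 13) ≡ 18/15 mod 19. 15⁻¹ ≡ 14 (mod 19) since 15·14 = 210 ≡ 1, so λ ≡ 5.
  x = λ² - 13 - 9 = 25 - 22 ≡ 3; y = λ·(13 - 3) - 15 ≡ 16. → (3, 16)

(3, 16)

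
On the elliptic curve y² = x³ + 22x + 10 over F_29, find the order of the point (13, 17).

2P: tangent at (13, 17): λ = (3·13² + 22)/(2·17) ≡ 7/5. 5⁻¹ ≡ 6 (mod 29), so λ ≡ 7·6 ≡ 13.
  x = λ² - 13 - 13 = 169 - 26 ≡ 27; y = λ·(13 - 27) - 17 ≡ 4. → (27, 4)
3P: (27, 4) + (13, 17). λ = (17 - 4)/(13 - 27) ≡ 13/15 mod 29. 15⁻¹ ≡ 2 (mod 29), so λ ≡ 26.
  x = λ² - 27 - 13 = 676 - 40 ≡ 27; y = λ·(27 - 27) - 4 ≡ 25. → (27, 25)
4P: (27, 25) + (13, 17). λ = (17 - 25)/(13 - 27) ≡ 21/15 mod 29. 15⁻¹ ≡ 2 (mod 29), so λ ≡ 13.
  x = λ² - 27 - 13 = 169 - 40 ≡ 13; y = λ·(27 - 13) - 25 ≡ 12. → (13, 12)
5P: (13, 12) + (13, 17): same x and y₁ ≡ -y₂, so the sum is O.
5P = O, so the order is 5.

5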